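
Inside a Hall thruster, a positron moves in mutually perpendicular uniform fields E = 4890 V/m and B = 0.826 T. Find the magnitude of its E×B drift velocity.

The E×B drift speed is v_d = E/B.
v_d = 4890/0.826 = 5920 m/s.

v_d ≈ 5920 m/s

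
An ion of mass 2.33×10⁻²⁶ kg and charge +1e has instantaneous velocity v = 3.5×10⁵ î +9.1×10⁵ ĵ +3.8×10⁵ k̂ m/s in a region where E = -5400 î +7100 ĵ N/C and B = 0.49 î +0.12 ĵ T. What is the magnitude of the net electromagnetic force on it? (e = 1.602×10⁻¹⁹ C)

v×B = (-4.56×10⁴, 1.86×10⁵, -4.04×10⁵) N/C.
E + v×B = (-5.10×10⁴, 1.93×10⁵, -4.04×10⁵) N/C.
F = q(E + v×B) = (1.602×10⁻¹⁹ C)·(-5.10×10⁴, 1.93×10⁵, -4.04×10⁵) = (-8.17×10⁻¹⁵, 3.10×10⁻¹⁴, -6.47×10⁻¹⁴) N.
|F| = 7.22×10⁻¹⁴ N.

|F| ≈ 7.22×10⁻¹⁴ N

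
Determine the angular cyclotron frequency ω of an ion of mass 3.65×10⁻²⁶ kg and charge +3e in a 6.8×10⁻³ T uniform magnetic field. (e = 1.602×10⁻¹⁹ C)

ω ≈ 9.0×10⁴ rad/s

ω = |q|B/m.
ω = (4.806×10⁻¹⁹)(6.8×10⁻³)/3.65×10⁻²⁶ ≈ 9.0×10⁴ rad/s.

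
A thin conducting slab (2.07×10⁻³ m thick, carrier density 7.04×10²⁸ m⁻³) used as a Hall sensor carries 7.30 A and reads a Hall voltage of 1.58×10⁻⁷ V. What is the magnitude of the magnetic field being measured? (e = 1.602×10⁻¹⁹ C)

From V_H = IB/(n e t), B = V_H n e t / I.
B = (1.58×10⁻⁷)(7.04×10²⁸)(1.602×10⁻¹⁹)(2.07×10⁻³)/7.30 ≈ 0.505 T.

B ≈ 0.505 T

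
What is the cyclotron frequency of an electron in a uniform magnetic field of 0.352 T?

f = |q|B/(2πm).
f = (1.602×10⁻¹⁹)(0.352)/(2π·9.109×10⁻³¹) ≈ 9.85×10⁹ Hz.

f ≈ 9.85×10⁹ Hz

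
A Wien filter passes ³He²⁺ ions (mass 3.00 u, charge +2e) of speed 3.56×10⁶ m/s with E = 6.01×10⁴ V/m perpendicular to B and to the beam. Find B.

B = 0.0169 T

Balance of forces in the selector: qE = qvB ⇒ B = E/v.
B = 6.01×10⁴/3.56×10⁶ = 0.0169 T.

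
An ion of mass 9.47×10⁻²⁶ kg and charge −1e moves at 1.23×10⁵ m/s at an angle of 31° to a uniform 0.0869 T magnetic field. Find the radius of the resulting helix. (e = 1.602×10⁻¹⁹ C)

r ≈ 0.431 m

v⊥ = v sinθ = 1.23×10⁵·sin31° ≈ 6.335×10⁴ m/s.
r = m v⊥/(|q|B) = (9.47×10⁻²⁶)(6.335×10⁴)/((1.602×10⁻¹⁹)(0.0869)) ≈ 0.431 m.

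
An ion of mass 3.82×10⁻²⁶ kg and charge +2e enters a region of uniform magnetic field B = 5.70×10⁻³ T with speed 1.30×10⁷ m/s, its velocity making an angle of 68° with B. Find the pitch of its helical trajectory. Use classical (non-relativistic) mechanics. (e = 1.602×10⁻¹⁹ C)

v∥ = v cosθ = 1.30×10⁷·cos68° ≈ 4.870×10⁶ m/s.
T = 2πm/(|q|B) = 2π(3.82×10⁻²⁶)/((3.204×10⁻¹⁹)(5.70×10⁻³)) ≈ 1.314×10⁻⁴ s.
pitch = v∥ T = (4.870×10⁶)(1.314×10⁻⁴) ≈ 640 m.

p ≈ 640 m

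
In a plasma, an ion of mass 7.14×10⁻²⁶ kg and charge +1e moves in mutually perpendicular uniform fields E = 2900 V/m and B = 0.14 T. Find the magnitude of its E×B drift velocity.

The steady drift has the magnetic force balancing the electric force, so v_d = E/B.
v_d = 2900/0.14 = 2.1×10⁴ m/s.

v_d ≈ 2.1×10⁴ m/s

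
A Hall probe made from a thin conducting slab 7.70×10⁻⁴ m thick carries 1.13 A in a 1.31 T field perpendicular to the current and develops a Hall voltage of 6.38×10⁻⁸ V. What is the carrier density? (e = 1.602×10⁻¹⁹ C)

n ≈ 1.88×10²⁹ m⁻³

From V_H = IB/(n e t), n = IB/(V_H e t).
n = (1.13)(1.31)/((6.38×10⁻⁸)(1.602×10⁻¹⁹)(7.70×10⁻⁴)) ≈ 1.88×10²⁹ m⁻³.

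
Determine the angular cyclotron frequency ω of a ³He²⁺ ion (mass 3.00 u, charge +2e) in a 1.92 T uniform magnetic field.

ω = |q|B/m.
ω = (3.204×10⁻¹⁹)(1.92)/4.983×10⁻²⁷ ≈ 1.23×10⁸ rad/s.

ω ≈ 1.23×10⁸ rad/s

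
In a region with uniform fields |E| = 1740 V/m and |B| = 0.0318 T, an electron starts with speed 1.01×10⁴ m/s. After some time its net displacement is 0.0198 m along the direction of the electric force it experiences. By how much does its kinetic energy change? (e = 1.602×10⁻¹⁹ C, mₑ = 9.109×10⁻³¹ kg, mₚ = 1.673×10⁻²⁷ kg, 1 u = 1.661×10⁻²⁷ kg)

ΔKE ≈ 5.52×10⁻¹⁸ J

The magnetic force is always ⟂ v and does no work; only the electric force changes KE.
ΔKE = F_E · d = |q|E d = (1.602×10⁻¹⁹)(1740)(0.0198) ≈ 5.52×10⁻¹⁸ J.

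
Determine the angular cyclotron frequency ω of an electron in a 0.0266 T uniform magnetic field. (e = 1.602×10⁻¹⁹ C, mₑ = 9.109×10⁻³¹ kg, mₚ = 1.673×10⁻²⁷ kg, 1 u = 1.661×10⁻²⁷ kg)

ω = |q|B/m.
ω = (1.602×10⁻¹⁹)(0.0266)/9.109×10⁻³¹ ≈ 4.68×10⁹ rad/s.

ω ≈ 4.68×10⁹ rad/s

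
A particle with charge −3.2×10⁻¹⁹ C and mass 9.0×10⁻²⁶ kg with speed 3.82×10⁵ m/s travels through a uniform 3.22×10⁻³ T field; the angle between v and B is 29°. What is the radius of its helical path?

v⊥ = v sinθ = 3.82×10⁵·sin29° ≈ 1.852×10⁵ m/s.
r = m v⊥/(|q|B) = (9.0×10⁻²⁶)(1.852×10⁵)/((3.2×10⁻¹⁹)(3.22×10⁻³)) ≈ 16.2 m.

r ≈ 16.2 m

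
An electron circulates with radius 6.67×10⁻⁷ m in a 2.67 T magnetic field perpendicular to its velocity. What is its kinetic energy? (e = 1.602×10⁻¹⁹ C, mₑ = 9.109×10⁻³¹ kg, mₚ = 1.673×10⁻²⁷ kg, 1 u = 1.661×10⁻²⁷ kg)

KE ≈ 0.279 eV

v = |q|Br/m, then KE = ½mv² = (qBr)²/(2m).
v = (1.602×10⁻¹⁹)(2.67)(6.67×10⁻⁷)/9.109×10⁻³¹ ≈ 3.132×10⁵ m/s.
KE = ½(9.109×10⁻³¹)(3.132×10⁵)² ≈ 4.47×10⁻²⁰ J = 0.279 eV.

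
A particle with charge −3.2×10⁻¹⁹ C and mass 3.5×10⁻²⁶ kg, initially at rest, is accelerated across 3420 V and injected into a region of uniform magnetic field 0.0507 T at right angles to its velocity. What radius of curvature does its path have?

r ≈ 0.539 m

Acceleration: |q|V = ½mv² ⇒ v = √(2|q|V/m) = √(2·3.2×10⁻¹⁹·3420/3.5×10⁻²⁶) ≈ 2.501×10⁵ m/s.
In the field: r = mv/(|q|B) = (3.5×10⁻²⁶)(2.501×10⁵)/((3.2×10⁻¹⁹)(0.0507)) ≈ 0.539 m.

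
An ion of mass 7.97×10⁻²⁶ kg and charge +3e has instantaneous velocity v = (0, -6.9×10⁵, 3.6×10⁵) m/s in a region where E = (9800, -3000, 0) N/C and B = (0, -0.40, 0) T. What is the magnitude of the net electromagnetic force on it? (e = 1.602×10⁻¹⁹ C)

v×B = (1.44×10⁵, 0, 0) N/C.
E + v×B = (1.54×10⁵, -3000, 0) N/C.
F = q(E + v×B) = (4.806×10⁻¹⁹ C)·(1.54×10⁵, -3000, 0) = (7.39×10⁻¹⁴, -1.44×10⁻¹⁵, 0) N.
|F| = 7.39×10⁻¹⁴ N.

|F| ≈ 7.39×10⁻¹⁴ N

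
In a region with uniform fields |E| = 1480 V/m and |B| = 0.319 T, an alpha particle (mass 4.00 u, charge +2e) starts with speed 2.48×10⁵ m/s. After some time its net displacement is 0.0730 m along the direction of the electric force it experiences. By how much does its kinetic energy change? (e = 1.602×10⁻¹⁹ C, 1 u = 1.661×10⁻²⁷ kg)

The magnetic force is always ⟂ v and does no work; only the electric force changes KE.
ΔKE = F_E · d = |q|E d = (3.204×10⁻¹⁹)(1480)(0.0730) ≈ 3.46×10⁻¹⁷ J.

ΔKE ≈ 3.46×10⁻¹⁷ J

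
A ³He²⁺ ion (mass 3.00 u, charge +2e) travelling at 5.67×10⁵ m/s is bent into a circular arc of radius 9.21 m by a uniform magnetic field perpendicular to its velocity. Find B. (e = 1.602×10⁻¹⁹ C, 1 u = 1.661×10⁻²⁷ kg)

B ≈ 9.57×10⁻⁴ T

From |q|vB = mv²/r, B = mv/(|q|r).
B = (4.983×10⁻²⁷)(5.67×10⁵)/((3.204×10⁻¹⁹)(9.21)) ≈ 9.57×10⁻⁴ T.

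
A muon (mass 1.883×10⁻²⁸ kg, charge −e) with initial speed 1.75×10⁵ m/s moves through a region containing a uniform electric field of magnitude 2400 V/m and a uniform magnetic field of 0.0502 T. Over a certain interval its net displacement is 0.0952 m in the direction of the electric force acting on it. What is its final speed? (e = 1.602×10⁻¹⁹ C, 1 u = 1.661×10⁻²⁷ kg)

B does no work; ΔKE = |q|E d.
½mv_f² = ½mv₀² + |q|Ed = ½(1.883×10⁻²⁸)(1.75×10⁵)² + (1.602×10⁻¹⁹)(2400)(0.0952) ≈ 2.883×10⁻¹⁸ J + 3.660×10⁻¹⁷ J ≈ 3.949×10⁻¹⁷ J.
v_f = √(2·3.949×10⁻¹⁷/1.883×10⁻²⁸) ≈ 6.48×10⁵ m/s.

v_f ≈ 6.48×10⁵ m/s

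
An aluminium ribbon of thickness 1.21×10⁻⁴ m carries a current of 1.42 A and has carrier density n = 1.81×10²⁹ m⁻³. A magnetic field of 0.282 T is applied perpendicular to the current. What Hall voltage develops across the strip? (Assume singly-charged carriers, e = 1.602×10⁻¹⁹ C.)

V_H ≈ 1.14×10⁻⁷ V

V_H = IB/(n e t).
V_H = (1.42)(0.282)/((1.81×10²⁹)(1.602×10⁻¹⁹)(1.21×10⁻⁴)) ≈ 1.14×10⁻⁷ V.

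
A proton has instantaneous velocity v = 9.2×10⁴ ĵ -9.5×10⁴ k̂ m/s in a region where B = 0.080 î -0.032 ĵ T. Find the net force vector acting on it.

F ≈ (-4.87×10⁻¹⁶, -1.22×10⁻¹⁵, -1.18×10⁻¹⁵) N

v×B = (-3040, -7600, -7360) N/C.
F = q v×B = (1.602×10⁻¹⁹ C)·(-3040, -7600, -7360) = (-4.87×10⁻¹⁶, -1.22×10⁻¹⁵, -1.18×10⁻¹⁵) N.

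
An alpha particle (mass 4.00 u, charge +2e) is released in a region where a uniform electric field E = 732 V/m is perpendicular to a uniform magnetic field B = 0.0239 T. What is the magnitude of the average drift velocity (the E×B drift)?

In crossed fields the guiding centre drifts at v_d = |E×B|/B² = E/B, independent of charge and mass.
v_d = 732/0.0239 = 3.06×10⁴ m/s.

v_d ≈ 3.06×10⁴ m/s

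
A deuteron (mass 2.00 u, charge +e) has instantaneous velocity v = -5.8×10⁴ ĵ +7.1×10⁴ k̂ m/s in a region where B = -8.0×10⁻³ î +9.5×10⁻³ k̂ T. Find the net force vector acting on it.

F ≈ (-8.83×10⁻¹⁷, -9.10×10⁻¹⁷, -7.43×10⁻¹⁷) N

v×B = (-551, -568, -464) N/C.
F = q v×B = (1.602×10⁻¹⁹ C)·(-551, -568, -464) = (-8.83×10⁻¹⁷, -9.10×10⁻¹⁷, -7.43×10⁻¹⁷) N.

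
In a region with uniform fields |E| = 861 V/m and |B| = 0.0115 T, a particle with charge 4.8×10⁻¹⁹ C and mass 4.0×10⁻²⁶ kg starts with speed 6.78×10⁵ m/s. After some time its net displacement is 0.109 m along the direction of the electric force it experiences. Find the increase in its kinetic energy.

ΔKE ≈ 4.50×10⁻¹⁷ J

The magnetic force is always ⟂ v and does no work; only the electric force changes KE.
ΔKE = F_E · d = |q|E d = (4.8×10⁻¹⁹)(861)(0.109) ≈ 4.50×10⁻¹⁷ J.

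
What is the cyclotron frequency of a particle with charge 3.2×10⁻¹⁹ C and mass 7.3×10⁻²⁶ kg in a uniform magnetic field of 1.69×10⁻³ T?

f = |q|B/(2πm).
f = (3.2×10⁻¹⁹)(1.69×10⁻³)/(2π·7.3×10⁻²⁶) ≈ 1180 Hz.

f ≈ 1180 Hz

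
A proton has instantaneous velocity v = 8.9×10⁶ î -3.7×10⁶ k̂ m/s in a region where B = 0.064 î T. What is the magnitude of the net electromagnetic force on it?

v×B = (0, -2.37×10⁵, 0) N/C.
F = q v×B = (1.602×10⁻¹⁹ C)·(0, -2.37×10⁵, 0) = (0, -3.79×10⁻¹⁴, 0) N.
|F| = 3.79×10⁻¹⁴ N.

|F| ≈ 3.79×10⁻¹⁴ N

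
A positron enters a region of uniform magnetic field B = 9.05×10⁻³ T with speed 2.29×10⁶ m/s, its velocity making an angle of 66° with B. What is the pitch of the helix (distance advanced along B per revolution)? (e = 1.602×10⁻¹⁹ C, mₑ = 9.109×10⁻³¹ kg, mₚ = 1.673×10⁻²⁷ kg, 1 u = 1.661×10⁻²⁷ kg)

v∥ = v cosθ = 2.29×10⁶·cos66° ≈ 9.314×10⁵ m/s.
T = 2πm/(|q|B) = 2π(9.109×10⁻³¹)/((1.602×10⁻¹⁹)(9.05×10⁻³)) ≈ 3.948×10⁻⁹ s.
pitch = v∥ T = (9.314×10⁵)(3.948×10⁻⁹) ≈ 3.68×10⁻³ m.

p ≈ 3.68×10⁻³ m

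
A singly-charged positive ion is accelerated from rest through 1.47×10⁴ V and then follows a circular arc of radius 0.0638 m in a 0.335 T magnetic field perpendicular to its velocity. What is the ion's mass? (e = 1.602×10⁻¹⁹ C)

Combine |q|V = ½mv² and r = mv/(|q|B): eliminate v to get m = qB²r²/(2V).
m = (1.602×10⁻¹⁹)(0.335)²(0.0638)²/(2·1.47×10⁴) ≈ 2.49×10⁻²⁷ kg.

m ≈ 2.49×10⁻²⁷ kg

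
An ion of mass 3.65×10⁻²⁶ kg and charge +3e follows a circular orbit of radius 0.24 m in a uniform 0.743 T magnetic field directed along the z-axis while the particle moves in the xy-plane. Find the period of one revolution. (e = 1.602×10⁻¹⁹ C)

T ≈ 6.42×10⁻⁷ s

The cyclotron period depends only on m, q, B: T = 2πm/(|q|B).
T = 2π(3.65×10⁻²⁶)/((4.806×10⁻¹⁹)(0.743)) ≈ 6.42×10⁻⁷ s.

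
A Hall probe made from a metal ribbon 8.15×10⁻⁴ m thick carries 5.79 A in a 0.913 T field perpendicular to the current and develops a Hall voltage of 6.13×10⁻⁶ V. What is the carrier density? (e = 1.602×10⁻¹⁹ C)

n ≈ 6.60×10²⁷ m⁻³

From V_H = IB/(n e t), n = IB/(V_H e t).
n = (5.79)(0.913)/((6.13×10⁻⁶)(1.602×10⁻¹⁹)(8.15×10⁻⁴)) ≈ 6.60×10²⁷ m⁻³.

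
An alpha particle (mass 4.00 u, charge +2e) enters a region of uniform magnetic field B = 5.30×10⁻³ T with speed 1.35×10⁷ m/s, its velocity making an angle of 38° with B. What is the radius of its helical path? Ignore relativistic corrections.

v⊥ = v sinθ = 1.35×10⁷·sin38° ≈ 8.311×10⁶ m/s.
r = m v⊥/(|q|B) = (6.644×10⁻²⁷)(8.311×10⁶)/((3.204×10⁻¹⁹)(5.30×10⁻³)) ≈ 32.5 m.

r ≈ 32.5 m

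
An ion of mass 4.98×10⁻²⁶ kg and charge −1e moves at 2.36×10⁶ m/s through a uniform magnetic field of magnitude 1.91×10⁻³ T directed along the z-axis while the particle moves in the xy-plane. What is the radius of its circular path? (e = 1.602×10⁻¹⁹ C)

The magnetic force provides the centripetal force: |q|vB = mv²/r.
r = mv/(|q|B) = (4.98×10⁻²⁶)(2.36×10⁶)/((1.602×10⁻¹⁹)(1.91×10⁻³)) ≈ 384 m.

r ≈ 384 m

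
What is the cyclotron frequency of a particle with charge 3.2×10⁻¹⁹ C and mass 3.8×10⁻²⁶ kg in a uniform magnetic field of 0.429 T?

f ≈ 5.75×10⁵ Hz

f = |q|B/(2πm).
f = (3.2×10⁻¹⁹)(0.429)/(2π·3.8×10⁻²⁶) ≈ 5.75×10⁵ Hz.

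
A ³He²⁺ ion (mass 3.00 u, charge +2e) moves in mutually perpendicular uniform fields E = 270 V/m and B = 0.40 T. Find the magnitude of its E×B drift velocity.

v_d ≈ 680 m/s

The steady drift has the magnetic force balancing the electric force, so v_d = E/B.
v_d = 270/0.40 = 680 m/s.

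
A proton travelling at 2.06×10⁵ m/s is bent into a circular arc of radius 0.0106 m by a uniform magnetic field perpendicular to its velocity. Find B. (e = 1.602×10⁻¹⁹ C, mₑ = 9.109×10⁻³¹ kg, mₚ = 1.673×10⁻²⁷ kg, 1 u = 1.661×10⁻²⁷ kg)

From |q|vB = mv²/r, B = mv/(|q|r).
B = (1.673×10⁻²⁷)(2.06×10⁵)/((1.602×10⁻¹⁹)(0.0106)) ≈ 0.203 T.

B ≈ 0.203 T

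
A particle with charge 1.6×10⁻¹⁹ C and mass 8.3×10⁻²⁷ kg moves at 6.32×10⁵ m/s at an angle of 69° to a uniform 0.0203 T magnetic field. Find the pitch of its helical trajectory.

v∥ = v cosθ = 6.32×10⁵·cos69° ≈ 2.265×10⁵ m/s.
T = 2πm/(|q|B) = 2π(8.3×10⁻²⁷)/((1.6×10⁻¹⁹)(0.0203)) ≈ 1.606×10⁻⁵ s.
pitch = v∥ T = (2.265×10⁵)(1.606×10⁻⁵) ≈ 3.64 m.

p ≈ 3.64 m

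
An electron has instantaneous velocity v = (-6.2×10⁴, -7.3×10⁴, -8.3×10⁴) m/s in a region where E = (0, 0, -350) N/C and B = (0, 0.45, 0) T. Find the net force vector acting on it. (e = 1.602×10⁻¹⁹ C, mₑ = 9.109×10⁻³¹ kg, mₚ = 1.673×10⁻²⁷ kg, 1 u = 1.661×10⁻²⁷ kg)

v×B = (3.74×10⁴, 0, -2.79×10⁴) N/C.
E + v×B = (3.74×10⁴, 0, -2.82×10⁴) N/C.
F = q(E + v×B) = (−1.602×10⁻¹⁹ C)·(3.74×10⁴, 0, -2.82×10⁴) = (-5.98×10⁻¹⁵, 0, 4.53×10⁻¹⁵) N.

F ≈ (-5.98×10⁻¹⁵, 0, 4.53×10⁻¹⁵) N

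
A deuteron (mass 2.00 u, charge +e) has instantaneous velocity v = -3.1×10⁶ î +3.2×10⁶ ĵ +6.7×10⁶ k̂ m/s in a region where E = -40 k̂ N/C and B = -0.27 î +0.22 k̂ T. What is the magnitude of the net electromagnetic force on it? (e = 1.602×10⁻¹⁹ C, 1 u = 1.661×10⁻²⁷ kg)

v×B = (7.04×10⁵, -1.13×10⁶, 8.64×10⁵) N/C.
E + v×B = (7.04×10⁵, -1.13×10⁶, 8.64×10⁵) N/C.
F = q(E + v×B) = (1.602×10⁻¹⁹ C)·(7.04×10⁵, -1.13×10⁶, 8.64×10⁵) = (1.13×10⁻¹³, -1.81×10⁻¹³, 1.38×10⁻¹³) N.
|F| = 2.54×10⁻¹³ N.

|F| ≈ 2.54×10⁻¹³ N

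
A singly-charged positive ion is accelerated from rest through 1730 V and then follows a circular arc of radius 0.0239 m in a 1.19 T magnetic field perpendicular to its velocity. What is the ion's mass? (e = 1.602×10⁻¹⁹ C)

m ≈ 3.75×10⁻²⁶ kg

Combine |q|V = ½mv² and r = mv/(|q|B): eliminate v to get m = qB²r²/(2V).
m = (1.602×10⁻¹⁹)(1.19)²(0.0239)²/(2·1730) ≈ 3.75×10⁻²⁶ kg.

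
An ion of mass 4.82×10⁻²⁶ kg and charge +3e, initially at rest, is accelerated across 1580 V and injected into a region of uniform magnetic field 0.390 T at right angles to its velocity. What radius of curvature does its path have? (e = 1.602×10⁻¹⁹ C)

Acceleration: |q|V = ½mv² ⇒ v = √(2|q|V/m) = √(2·4.806×10⁻¹⁹·1580/4.82×10⁻²⁶) ≈ 1.775×10⁵ m/s.
In the field: r = mv/(|q|B) = (4.82×10⁻²⁶)(1.775×10⁵)/((4.806×10⁻¹⁹)(0.390)) ≈ 0.0456 m.

r ≈ 0.0456 m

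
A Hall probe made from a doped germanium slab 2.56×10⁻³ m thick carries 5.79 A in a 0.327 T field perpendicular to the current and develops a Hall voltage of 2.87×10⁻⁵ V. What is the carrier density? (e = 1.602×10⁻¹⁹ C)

n ≈ 1.61×10²⁶ m⁻³

From V_H = IB/(n e t), n = IB/(V_H e t).
n = (5.79)(0.327)/((2.87×10⁻⁵)(1.602×10⁻¹⁹)(2.56×10⁻³)) ≈ 1.61×10²⁶ m⁻³.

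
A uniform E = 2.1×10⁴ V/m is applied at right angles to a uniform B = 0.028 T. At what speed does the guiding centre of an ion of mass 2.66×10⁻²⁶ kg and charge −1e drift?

The E×B drift speed is v_d = E/B.
v_d = 2.1×10⁴/0.028 = 7.5×10⁵ m/s.

v_d ≈ 7.5×10⁵ m/s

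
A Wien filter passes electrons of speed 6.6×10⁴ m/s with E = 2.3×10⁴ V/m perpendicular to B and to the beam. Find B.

B = 0.35 T

Balance of forces in the selector: qE = qvB ⇒ B = E/v.
B = 2.3×10⁴/6.6×10⁴ = 0.35 T.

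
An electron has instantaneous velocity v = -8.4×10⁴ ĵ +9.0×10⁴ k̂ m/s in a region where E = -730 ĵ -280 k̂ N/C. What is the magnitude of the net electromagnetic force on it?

Only an electric field acts, so F = qE = (−1.602×10⁻¹⁹ C)·(0, -730, -280) = (0, 1.17×10⁻¹⁶, 4.49×10⁻¹⁷) N.
|F| = 1.25×10⁻¹⁶ N.

|F| ≈ 1.25×10⁻¹⁶ N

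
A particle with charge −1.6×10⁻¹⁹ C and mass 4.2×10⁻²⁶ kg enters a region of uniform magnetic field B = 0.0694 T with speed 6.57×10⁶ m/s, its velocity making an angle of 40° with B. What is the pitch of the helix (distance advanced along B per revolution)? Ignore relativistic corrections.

p ≈ 120 m

v∥ = v cosθ = 6.57×10⁶·cos40° ≈ 5.033×10⁶ m/s.
T = 2πm/(|q|B) = 2π(4.2×10⁻²⁶)/((1.6×10⁻¹⁹)(0.0694)) ≈ 2.377×10⁻⁵ s.
pitch = v∥ T = (5.033×10⁶)(2.377×10⁻⁵) ≈ 120 m.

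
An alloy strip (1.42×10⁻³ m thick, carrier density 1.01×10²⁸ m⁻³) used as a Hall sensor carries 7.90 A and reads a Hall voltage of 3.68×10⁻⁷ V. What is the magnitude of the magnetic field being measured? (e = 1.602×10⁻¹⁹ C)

B ≈ 0.107 T

From V_H = IB/(n e t), B = V_H n e t / I.
B = (3.68×10⁻⁷)(1.01×10²⁸)(1.602×10⁻¹⁹)(1.42×10⁻³)/7.90 ≈ 0.107 T.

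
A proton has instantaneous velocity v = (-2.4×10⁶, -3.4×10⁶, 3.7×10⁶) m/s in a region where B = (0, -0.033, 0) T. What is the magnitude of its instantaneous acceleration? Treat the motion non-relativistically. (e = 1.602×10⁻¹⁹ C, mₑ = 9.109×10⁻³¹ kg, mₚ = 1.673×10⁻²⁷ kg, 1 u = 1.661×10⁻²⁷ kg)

|a| ≈ 1.39×10¹³ m/s²

v×B = (1.22×10⁵, 0, 7.92×10⁴) N/C.
F = q v×B = (1.602×10⁻¹⁹ C)·(1.22×10⁵, 0, 7.92×10⁴) = (1.96×10⁻¹⁴, 0, 1.27×10⁻¹⁴) N.
|a| = |F|/m = 2.332×10⁻¹⁴/1.673×10⁻²⁷ ≈ 1.39×10¹³ m/s².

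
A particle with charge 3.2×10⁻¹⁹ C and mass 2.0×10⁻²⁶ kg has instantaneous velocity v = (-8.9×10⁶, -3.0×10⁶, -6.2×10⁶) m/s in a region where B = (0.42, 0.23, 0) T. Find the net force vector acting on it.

v×B = (1.43×10⁶, -2.60×10⁶, -7.87×10⁵) N/C.
F = q v×B = (3.2×10⁻¹⁹ C)·(1.43×10⁶, -2.60×10⁶, -7.87×10⁵) = (4.56×10⁻¹³, -8.33×10⁻¹³, -2.52×10⁻¹³) N.

F ≈ (4.56×10⁻¹³, -8.33×10⁻¹³, -2.52×10⁻¹³) N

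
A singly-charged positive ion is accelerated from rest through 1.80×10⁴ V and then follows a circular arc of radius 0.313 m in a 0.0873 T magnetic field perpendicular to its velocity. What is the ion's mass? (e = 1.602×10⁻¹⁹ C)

Combine |q|V = ½mv² and r = mv/(|q|B): eliminate v to get m = qB²r²/(2V).
m = (1.602×10⁻¹⁹)(0.0873)²(0.313)²/(2·1.80×10⁴) ≈ 3.32×10⁻²⁷ kg.

m ≈ 3.32×10⁻²⁷ kg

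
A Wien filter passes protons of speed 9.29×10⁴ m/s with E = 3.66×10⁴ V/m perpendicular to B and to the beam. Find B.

Balance of forces in the selector: qE = qvB ⇒ B = E/v.
B = 3.66×10⁴/9.29×10⁴ = 0.394 T.

B = 0.394 T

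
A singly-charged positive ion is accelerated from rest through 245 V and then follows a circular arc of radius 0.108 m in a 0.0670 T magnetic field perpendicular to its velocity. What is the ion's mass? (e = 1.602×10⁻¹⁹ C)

m ≈ 1.71×10⁻²⁶ kg

Combine |q|V = ½mv² and r = mv/(|q|B): eliminate v to get m = qB²r²/(2V).
m = (1.602×10⁻¹⁹)(0.0670)²(0.108)²/(2·245) ≈ 1.71×10⁻²⁶ kg.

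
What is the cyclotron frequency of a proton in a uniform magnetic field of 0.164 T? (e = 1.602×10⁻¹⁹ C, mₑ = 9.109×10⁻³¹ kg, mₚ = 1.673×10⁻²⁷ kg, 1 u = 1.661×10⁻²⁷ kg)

f = |q|B/(2πm).
f = (1.602×10⁻¹⁹)(0.164)/(2π·1.673×10⁻²⁷) ≈ 2.50×10⁶ Hz.

f ≈ 2.50×10⁶ Hz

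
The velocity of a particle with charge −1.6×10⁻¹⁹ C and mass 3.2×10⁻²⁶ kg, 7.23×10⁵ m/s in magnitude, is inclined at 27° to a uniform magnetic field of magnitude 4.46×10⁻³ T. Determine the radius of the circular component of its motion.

r ≈ 14.7 m

v⊥ = v sinθ = 7.23×10⁵·sin27° ≈ 3.282×10⁵ m/s.
r = m v⊥/(|q|B) = (3.2×10⁻²⁶)(3.282×10⁵)/((1.6×10⁻¹⁹)(4.46×10⁻³)) ≈ 14.7 m.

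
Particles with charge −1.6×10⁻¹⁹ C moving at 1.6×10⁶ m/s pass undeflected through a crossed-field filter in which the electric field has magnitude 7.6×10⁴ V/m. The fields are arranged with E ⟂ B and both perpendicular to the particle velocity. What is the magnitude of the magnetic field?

B = 0.048 T

Balance of forces in the selector: qE = qvB ⇒ B = E/v.
B = 7.6×10⁴/1.6×10⁶ = 0.048 T.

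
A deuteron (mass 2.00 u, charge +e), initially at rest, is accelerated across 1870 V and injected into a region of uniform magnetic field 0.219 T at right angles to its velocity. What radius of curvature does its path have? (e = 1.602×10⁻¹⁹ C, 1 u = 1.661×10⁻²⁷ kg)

Acceleration: |q|V = ½mv² ⇒ v = √(2|q|V/m) = √(2·1.602×10⁻¹⁹·1870/3.322×10⁻²⁷) ≈ 4.247×10⁵ m/s.
In the field: r = mv/(|q|B) = (3.322×10⁻²⁷)(4.247×10⁵)/((1.602×10⁻¹⁹)(0.219)) ≈ 0.0402 m.

r ≈ 0.0402 m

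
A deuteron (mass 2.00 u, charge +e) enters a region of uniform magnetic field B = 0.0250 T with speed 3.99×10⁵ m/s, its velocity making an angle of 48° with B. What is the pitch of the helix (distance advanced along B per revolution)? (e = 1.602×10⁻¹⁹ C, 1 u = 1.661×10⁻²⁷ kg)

v∥ = v cosθ = 3.99×10⁵·cos48° ≈ 2.670×10⁵ m/s.
T = 2πm/(|q|B) = 2π(3.322×10⁻²⁷)/((1.602×10⁻¹⁹)(0.0250)) ≈ 5.212×10⁻⁶ s.
pitch = v∥ T = (2.670×10⁵)(5.212×10⁻⁶) ≈ 1.39 m.

p ≈ 1.39 m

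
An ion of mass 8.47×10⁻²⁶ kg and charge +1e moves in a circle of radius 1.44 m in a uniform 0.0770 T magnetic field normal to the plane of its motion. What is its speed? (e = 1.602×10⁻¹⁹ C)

v ≈ 2.10×10⁵ m/s

From |q|vB = mv²/r, v = |q|Br/m.
v = (1.602×10⁻¹⁹)(0.0770)(1.44)/8.47×10⁻²⁶ ≈ 2.10×10⁵ m/s.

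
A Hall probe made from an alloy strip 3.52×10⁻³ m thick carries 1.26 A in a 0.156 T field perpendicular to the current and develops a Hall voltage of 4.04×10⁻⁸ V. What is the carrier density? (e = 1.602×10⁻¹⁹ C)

From V_H = IB/(n e t), n = IB/(V_H e t).
n = (1.26)(0.156)/((4.04×10⁻⁸)(1.602×10⁻¹⁹)(3.52×10⁻³)) ≈ 8.63×10²⁷ m⁻³.

n ≈ 8.63×10²⁷ m⁻³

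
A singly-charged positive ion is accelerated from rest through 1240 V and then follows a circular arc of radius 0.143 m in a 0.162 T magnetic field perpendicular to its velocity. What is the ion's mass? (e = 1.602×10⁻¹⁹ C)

m ≈ 3.47×10⁻²⁶ kg

Combine |q|V = ½mv² and r = mv/(|q|B): eliminate v to get m = qB²r²/(2V).
m = (1.602×10⁻¹⁹)(0.162)²(0.143)²/(2·1240) ≈ 3.47×10⁻²⁶ kg.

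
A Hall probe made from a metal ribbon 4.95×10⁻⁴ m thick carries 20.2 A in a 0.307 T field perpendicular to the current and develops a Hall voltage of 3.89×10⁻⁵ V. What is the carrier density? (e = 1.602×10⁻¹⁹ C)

n ≈ 2.01×10²⁷ m⁻³

From V_H = IB/(n e t), n = IB/(V_H e t).
n = (20.2)(0.307)/((3.89×10⁻⁵)(1.602×10⁻¹⁹)(4.95×10⁻⁴)) ≈ 2.01×10²⁷ m⁻³.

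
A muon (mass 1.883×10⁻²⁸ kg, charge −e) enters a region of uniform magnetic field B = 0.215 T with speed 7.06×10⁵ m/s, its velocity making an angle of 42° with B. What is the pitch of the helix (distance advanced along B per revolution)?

p ≈ 0.0180 m

v∥ = v cosθ = 7.06×10⁵·cos42° ≈ 5.247×10⁵ m/s.
T = 2πm/(|q|B) = 2π(1.883×10⁻²⁸)/((1.602×10⁻¹⁹)(0.215)) ≈ 3.435×10⁻⁸ s.
pitch = v∥ T = (5.247×10⁵)(3.435×10⁻⁸) ≈ 0.0180 m.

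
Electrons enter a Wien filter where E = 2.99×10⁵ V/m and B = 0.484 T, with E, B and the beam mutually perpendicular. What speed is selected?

Zero net Lorentz force requires |qE| = |q v×B|, i.e. E = vB.
v = E/B = 2.99×10⁵/0.484 = 6.18×10⁵ m/s.

v = 6.18×10⁵ m/s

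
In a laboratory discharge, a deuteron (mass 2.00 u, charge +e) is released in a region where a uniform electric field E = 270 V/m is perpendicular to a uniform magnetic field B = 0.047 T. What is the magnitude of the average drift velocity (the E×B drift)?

v_d ≈ 5700 m/s

The steady drift has the magnetic force balancing the electric force, so v_d = E/B.
v_d = 270/0.047 = 5700 m/s.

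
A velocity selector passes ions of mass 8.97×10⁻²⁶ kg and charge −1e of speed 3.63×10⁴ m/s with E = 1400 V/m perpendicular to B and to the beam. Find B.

B = 0.0386 T

Balance of forces in the selector: qE = qvB ⇒ B = E/v.
B = 1400/3.63×10⁴ = 0.0386 T.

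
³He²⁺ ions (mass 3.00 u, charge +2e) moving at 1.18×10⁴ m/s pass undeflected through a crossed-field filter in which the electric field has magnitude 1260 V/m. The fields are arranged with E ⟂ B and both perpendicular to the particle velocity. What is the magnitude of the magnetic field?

B = 0.107 T

Balance of forces in the selector: qE = qvB ⇒ B = E/v.
B = 1260/1.18×10⁴ = 0.107 T.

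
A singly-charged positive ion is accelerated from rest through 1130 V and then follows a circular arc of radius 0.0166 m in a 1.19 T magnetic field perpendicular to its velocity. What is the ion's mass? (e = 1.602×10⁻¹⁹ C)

m ≈ 2.77×10⁻²⁶ kg

Combine |q|V = ½mv² and r = mv/(|q|B): eliminate v to get m = qB²r²/(2V).
m = (1.602×10⁻¹⁹)(1.19)²(0.0166)²/(2·1130) ≈ 2.77×10⁻²⁶ kg.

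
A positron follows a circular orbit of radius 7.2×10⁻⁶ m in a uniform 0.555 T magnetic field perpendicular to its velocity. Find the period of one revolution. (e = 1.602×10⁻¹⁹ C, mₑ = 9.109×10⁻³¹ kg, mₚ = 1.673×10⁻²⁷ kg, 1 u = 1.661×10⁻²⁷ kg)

T ≈ 6.44×10⁻¹¹ s

The cyclotron period depends only on m, q, B: T = 2πm/(|q|B).
T = 2π(9.109×10⁻³¹)/((1.602×10⁻¹⁹)(0.555)) ≈ 6.44×10⁻¹¹ s.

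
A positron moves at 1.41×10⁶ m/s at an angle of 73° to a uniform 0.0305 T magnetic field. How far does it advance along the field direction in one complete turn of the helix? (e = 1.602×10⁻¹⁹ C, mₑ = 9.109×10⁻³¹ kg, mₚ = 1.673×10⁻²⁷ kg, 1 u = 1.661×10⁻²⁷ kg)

v∥ = v cosθ = 1.41×10⁶·cos73° ≈ 4.122×10⁵ m/s.
T = 2πm/(|q|B) = 2π(9.109×10⁻³¹)/((1.602×10⁻¹⁹)(0.0305)) ≈ 1.171×10⁻⁹ s.
pitch = v∥ T = (4.122×10⁵)(1.171×10⁻⁹) ≈ 4.83×10⁻⁴ m.

p ≈ 4.83×10⁻⁴ m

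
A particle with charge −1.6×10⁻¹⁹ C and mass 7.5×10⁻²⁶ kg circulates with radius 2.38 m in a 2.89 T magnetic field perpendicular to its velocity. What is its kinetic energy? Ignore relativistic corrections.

KE ≈ 8.07×10⁻¹² J

v = |q|Br/m, then KE = ½mv² = (qBr)²/(2m).
v = (1.6×10⁻¹⁹)(2.89)(2.38)/7.5×10⁻²⁶ ≈ 1.467×10⁷ m/s.
KE = ½(7.5×10⁻²⁶)(1.467×10⁷)² ≈ 8.07×10⁻¹² J.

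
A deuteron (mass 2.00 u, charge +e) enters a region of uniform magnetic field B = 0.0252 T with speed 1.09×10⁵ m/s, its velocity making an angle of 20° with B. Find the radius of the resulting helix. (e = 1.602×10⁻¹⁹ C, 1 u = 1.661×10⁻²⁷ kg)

v⊥ = v sinθ = 1.09×10⁵·sin20° ≈ 3.728×10⁴ m/s.
r = m v⊥/(|q|B) = (3.322×10⁻²⁷)(3.728×10⁴)/((1.602×10⁻¹⁹)(0.0252)) ≈ 0.0307 m.

r ≈ 0.0307 m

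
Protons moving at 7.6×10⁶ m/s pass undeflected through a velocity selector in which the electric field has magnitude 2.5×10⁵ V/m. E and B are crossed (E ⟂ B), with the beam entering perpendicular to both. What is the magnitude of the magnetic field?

Balance of forces in the selector: qE = qvB ⇒ B = E/v.
B = 2.5×10⁵/7.6×10⁶ = 0.033 T.

B = 0.033 T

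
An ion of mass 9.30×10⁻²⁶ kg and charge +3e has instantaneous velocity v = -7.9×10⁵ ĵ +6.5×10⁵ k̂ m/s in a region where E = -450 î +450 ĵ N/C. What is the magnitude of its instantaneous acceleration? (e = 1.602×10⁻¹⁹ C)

|a| ≈ 3.29×10⁹ m/s²

Only an electric field acts, so F = qE = (4.806×10⁻¹⁹ C)·(-450, 450, 0) = (-2.16×10⁻¹⁶, 2.16×10⁻¹⁶, 0) N.
|a| = |F|/m = 3.059×10⁻¹⁶/9.30×10⁻²⁶ ≈ 3.29×10⁹ m/s².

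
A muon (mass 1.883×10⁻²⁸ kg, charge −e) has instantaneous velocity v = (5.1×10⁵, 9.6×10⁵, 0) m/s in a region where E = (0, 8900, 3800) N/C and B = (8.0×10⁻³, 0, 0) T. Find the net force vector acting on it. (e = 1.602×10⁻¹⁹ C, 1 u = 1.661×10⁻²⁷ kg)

v×B = (0, 0, -7680) N/C.
E + v×B = (0, 8900, -3880) N/C.
F = q(E + v×B) = (−1.602×10⁻¹⁹ C)·(0, 8900, -3880) = (0, -1.43×10⁻¹⁵, 6.22×10⁻¹⁶) N.

F ≈ (0, -1.43×10⁻¹⁵, 6.22×10⁻¹⁶) N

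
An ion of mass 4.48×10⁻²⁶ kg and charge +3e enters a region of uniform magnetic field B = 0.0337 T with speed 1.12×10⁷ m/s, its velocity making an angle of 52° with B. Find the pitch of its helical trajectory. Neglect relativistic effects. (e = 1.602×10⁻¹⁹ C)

p ≈ 120 m

v∥ = v cosθ = 1.12×10⁷·cos52° ≈ 6.895×10⁶ m/s.
T = 2πm/(|q|B) = 2π(4.48×10⁻²⁶)/((4.806×10⁻¹⁹)(0.0337)) ≈ 1.738×10⁻⁵ s.
pitch = v∥ T = (6.895×10⁶)(1.738×10⁻⁵) ≈ 120 m.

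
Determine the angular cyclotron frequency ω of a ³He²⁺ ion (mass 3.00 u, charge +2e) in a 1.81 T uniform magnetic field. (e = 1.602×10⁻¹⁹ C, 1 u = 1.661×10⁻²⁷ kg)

ω ≈ 1.16×10⁸ rad/s

ω = |q|B/m.
ω = (3.204×10⁻¹⁹)(1.81)/4.983×10⁻²⁷ ≈ 1.16×10⁸ rad/s.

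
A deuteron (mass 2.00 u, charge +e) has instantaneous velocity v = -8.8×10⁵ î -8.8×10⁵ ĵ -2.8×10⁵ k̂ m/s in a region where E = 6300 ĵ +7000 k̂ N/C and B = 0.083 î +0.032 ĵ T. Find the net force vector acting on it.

F ≈ (1.44×10⁻¹⁵, -2.71×10⁻¹⁵, 8.31×10⁻¹⁵) N

v×B = (8960, -2.32×10⁴, 4.49×10⁴) N/C.
E + v×B = (8960, -1.69×10⁴, 5.19×10⁴) N/C.
F = q(E + v×B) = (1.602×10⁻¹⁹ C)·(8960, -1.69×10⁴, 5.19×10⁴) = (1.44×10⁻¹⁵, -2.71×10⁻¹⁵, 8.31×10⁻¹⁵) N.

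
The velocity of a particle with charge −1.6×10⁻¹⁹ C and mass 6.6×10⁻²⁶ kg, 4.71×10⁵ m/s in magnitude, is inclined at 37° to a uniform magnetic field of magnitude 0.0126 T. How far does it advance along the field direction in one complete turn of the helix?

v∥ = v cosθ = 4.71×10⁵·cos37° ≈ 3.762×10⁵ m/s.
T = 2πm/(|q|B) = 2π(6.6×10⁻²⁶)/((1.6×10⁻¹⁹)(0.0126)) ≈ 2.057×10⁻⁴ s.
pitch = v∥ T = (3.762×10⁵)(2.057×10⁻⁴) ≈ 77.4 m.

p ≈ 77.4 m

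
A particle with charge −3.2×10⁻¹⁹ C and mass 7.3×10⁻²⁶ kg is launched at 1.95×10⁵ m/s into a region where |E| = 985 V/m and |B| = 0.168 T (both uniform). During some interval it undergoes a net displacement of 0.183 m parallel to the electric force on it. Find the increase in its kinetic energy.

ΔKE ≈ 5.77×10⁻¹⁷ J

The magnetic force is always ⟂ v and does no work; only the electric force changes KE.
ΔKE = F_E · d = |q|E d = (3.2×10⁻¹⁹)(985)(0.183) ≈ 5.77×10⁻¹⁷ J.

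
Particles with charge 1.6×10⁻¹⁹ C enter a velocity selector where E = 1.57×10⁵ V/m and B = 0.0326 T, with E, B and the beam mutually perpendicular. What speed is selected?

Zero net Lorentz force requires |qE| = |q v×B|, i.e. E = vB.
v = E/B = 1.57×10⁵/0.0326 = 4.82×10⁶ m/s.

v = 4.82×10⁶ m/s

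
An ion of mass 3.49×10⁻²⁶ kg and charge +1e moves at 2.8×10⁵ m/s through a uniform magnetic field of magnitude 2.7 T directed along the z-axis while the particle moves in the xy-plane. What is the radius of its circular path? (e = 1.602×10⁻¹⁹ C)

r ≈ 0.023 m

The magnetic force provides the centripetal force: |q|vB = mv²/r.
r = mv/(|q|B) = (3.49×10⁻²⁶)(2.8×10⁵)/((1.602×10⁻¹⁹)(2.7)) ≈ 0.023 m.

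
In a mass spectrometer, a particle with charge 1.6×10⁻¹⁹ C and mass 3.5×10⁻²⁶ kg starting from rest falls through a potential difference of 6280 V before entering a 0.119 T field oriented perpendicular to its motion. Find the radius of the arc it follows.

Acceleration: |q|V = ½mv² ⇒ v = √(2|q|V/m) = √(2·1.6×10⁻¹⁹·6280/3.5×10⁻²⁶) ≈ 2.396×10⁵ m/s.
In the field: r = mv/(|q|B) = (3.5×10⁻²⁶)(2.396×10⁵)/((1.6×10⁻¹⁹)(0.119)) ≈ 0.440 m.

r ≈ 0.440 m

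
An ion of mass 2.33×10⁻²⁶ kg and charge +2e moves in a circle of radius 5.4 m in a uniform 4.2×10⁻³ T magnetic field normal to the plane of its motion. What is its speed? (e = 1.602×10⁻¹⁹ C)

v ≈ 3.1×10⁵ m/s

From |q|vB = mv²/r, v = |q|Br/m.
v = (3.204×10⁻¹⁹)(4.2×10⁻³)(5.4)/2.33×10⁻²⁶ ≈ 3.1×10⁵ m/s.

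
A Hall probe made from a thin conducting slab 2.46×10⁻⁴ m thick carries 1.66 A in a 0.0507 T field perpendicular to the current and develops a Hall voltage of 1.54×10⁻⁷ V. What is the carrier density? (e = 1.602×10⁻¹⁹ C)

From V_H = IB/(n e t), n = IB/(V_H e t).
n = (1.66)(0.0507)/((1.54×10⁻⁷)(1.602×10⁻¹⁹)(2.46×10⁻⁴)) ≈ 1.39×10²⁸ m⁻³.

n ≈ 1.39×10²⁸ m⁻³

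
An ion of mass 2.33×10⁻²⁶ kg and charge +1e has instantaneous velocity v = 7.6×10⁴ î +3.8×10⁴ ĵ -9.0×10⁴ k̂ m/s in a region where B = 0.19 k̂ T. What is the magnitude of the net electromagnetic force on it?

|F| ≈ 2.59×10⁻¹⁵ N

v×B = (7220, -1.44×10⁴, 0) N/C.
F = q v×B = (1.602×10⁻¹⁹ C)·(7220, -1.44×10⁴, 0) = (1.16×10⁻¹⁵, -2.31×10⁻¹⁵, 0) N.
|F| = 2.59×10⁻¹⁵ N.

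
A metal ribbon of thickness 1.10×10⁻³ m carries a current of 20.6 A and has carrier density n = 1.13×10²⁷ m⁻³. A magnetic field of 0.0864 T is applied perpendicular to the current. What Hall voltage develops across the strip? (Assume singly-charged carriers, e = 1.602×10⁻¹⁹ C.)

V_H ≈ 8.94×10⁻⁶ V

V_H = IB/(n e t).
V_H = (20.6)(0.0864)/((1.13×10²⁷)(1.602×10⁻¹⁹)(1.10×10⁻³)) ≈ 8.94×10⁻⁶ V.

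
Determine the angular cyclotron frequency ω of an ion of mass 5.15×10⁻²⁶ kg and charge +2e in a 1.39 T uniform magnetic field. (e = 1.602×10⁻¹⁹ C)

ω ≈ 8.65×10⁶ rad/s

ω = |q|B/m.
ω = (3.204×10⁻¹⁹)(1.39)/5.15×10⁻²⁶ ≈ 8.65×10⁶ rad/s.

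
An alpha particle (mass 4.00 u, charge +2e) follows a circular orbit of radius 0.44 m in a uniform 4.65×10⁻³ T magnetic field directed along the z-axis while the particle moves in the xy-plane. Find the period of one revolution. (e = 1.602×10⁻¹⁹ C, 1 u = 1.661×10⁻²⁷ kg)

T ≈ 2.80×10⁻⁵ s

The cyclotron period depends only on m, q, B: T = 2πm/(|q|B).
T = 2π(6.644×10⁻²⁷)/((3.204×10⁻¹⁹)(4.65×10⁻³)) ≈ 2.80×10⁻⁵ s.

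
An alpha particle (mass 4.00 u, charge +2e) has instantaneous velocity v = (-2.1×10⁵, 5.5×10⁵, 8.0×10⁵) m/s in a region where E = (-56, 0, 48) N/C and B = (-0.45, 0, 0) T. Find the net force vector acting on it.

v×B = (0, -3.60×10⁵, 2.48×10⁵) N/C.
E + v×B = (-56.0, -3.60×10⁵, 2.48×10⁵) N/C.
F = q(E + v×B) = (3.204×10⁻¹⁹ C)·(-56.0, -3.60×10⁵, 2.48×10⁵) = (-1.79×10⁻¹⁷, -1.15×10⁻¹³, 7.93×10⁻¹⁴) N.

F ≈ (-1.79×10⁻¹⁷, -1.15×10⁻¹³, 7.93×10⁻¹⁴) N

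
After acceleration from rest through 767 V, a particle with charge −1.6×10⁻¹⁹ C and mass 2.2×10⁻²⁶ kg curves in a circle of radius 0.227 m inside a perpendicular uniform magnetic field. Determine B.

B ≈ 0.0640 T

v = √(2|q|V/m) = √(2·1.6×10⁻¹⁹·767/2.2×10⁻²⁶) ≈ 1.056×10⁵ m/s.
B = mv/(|q|r) = (2.2×10⁻²⁶)(1.056×10⁵)/((1.6×10⁻¹⁹)(0.227)) ≈ 0.0640 T.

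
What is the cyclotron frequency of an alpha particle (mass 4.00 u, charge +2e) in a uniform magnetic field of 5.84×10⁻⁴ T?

f ≈ 4480 Hz

f = |q|B/(2πm).
f = (3.204×10⁻¹⁹)(5.84×10⁻⁴)/(2π·6.644×10⁻²⁷) ≈ 4480 Hz.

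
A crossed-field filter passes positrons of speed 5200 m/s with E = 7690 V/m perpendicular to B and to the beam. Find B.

Balance of forces in the selector: qE = qvB ⇒ B = E/v.
B = 7690/5200 = 1.48 T.

B = 1.48 T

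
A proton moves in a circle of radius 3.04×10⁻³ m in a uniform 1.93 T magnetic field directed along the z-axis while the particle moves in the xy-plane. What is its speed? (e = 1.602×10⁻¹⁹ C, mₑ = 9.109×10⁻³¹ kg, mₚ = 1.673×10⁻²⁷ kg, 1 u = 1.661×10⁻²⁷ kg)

From |q|vB = mv²/r, v = |q|Br/m.
v = (1.602×10⁻¹⁹)(1.93)(3.04×10⁻³)/1.673×10⁻²⁷ ≈ 5.62×10⁵ m/s.

v ≈ 5.62×10⁵ m/s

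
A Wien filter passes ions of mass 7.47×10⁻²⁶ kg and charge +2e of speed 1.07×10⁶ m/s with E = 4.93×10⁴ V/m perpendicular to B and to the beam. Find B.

B = 0.0461 T

Balance of forces in the selector: qE = qvB ⇒ B = E/v.
B = 4.93×10⁴/1.07×10⁶ = 0.0461 T.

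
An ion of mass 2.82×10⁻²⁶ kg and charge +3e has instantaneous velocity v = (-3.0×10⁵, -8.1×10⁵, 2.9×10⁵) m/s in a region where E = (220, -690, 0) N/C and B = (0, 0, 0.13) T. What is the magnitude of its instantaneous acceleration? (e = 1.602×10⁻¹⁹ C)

|a| ≈ 1.91×10¹² m/s²

v×B = (-1.05×10⁵, 3.90×10⁴, 0) N/C.
E + v×B = (-1.05×10⁵, 3.83×10⁴, 0) N/C.
F = q(E + v×B) = (4.806×10⁻¹⁹ C)·(-1.05×10⁵, 3.83×10⁴, 0) = (-5.05×10⁻¹⁴, 1.84×10⁻¹⁴, 0) N.
|a| = |F|/m = 5.375×10⁻¹⁴/2.82×10⁻²⁶ ≈ 1.91×10¹² m/s².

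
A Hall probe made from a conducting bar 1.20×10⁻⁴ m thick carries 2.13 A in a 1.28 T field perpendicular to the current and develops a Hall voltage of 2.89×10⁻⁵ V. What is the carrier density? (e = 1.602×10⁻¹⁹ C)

From V_H = IB/(n e t), n = IB/(V_H e t).
n = (2.13)(1.28)/((2.89×10⁻⁵)(1.602×10⁻¹⁹)(1.20×10⁻⁴)) ≈ 4.91×10²⁷ m⁻³.

n ≈ 4.91×10²⁷ m⁻³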